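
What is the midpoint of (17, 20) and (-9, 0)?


Midpoint = ((17+-9)/2, (20+0)/2) = (4, 10)

(4, 10)


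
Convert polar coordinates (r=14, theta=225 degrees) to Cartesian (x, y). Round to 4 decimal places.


x = 14 * cos(225) = -9.8995
y = 14 * sin(225) = -9.8995

(-9.8995, -9.8995)


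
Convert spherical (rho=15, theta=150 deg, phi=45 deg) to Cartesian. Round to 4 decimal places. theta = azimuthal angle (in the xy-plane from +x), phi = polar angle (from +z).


x = 15 * sin(45) * cos(150) = -9.1856
y = 15 * sin(45) * sin(150) = 5.3033
z = 15 * cos(45) = 10.6066

(-9.1856, 5.3033, 10.6066)


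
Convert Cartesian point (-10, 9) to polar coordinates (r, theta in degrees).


r = sqrt((-10)^2 + 9^2) = 13.4536
theta = atan2(9, -10) = 138.0128 degrees

r = 13.4536, theta = 138.0128 degrees


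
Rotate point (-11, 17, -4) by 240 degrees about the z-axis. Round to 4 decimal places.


x' = -11*cos(240) - 17*sin(240) = 20.2224
y' = -11*sin(240) + 17*cos(240) = 1.0263
z' = -4

(20.2224, 1.0263, -4)


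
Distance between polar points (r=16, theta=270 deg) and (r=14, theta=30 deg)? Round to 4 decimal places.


d = sqrt(r1^2 + r2^2 - 2*r1*r2*cos(t2-t1))
d = sqrt(16^2 + 14^2 - 2*16*14*cos(30-270)) = 26

26


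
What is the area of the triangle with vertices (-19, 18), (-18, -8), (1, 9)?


Area = |x1(y2-y3) + x2(y3-y1) + x3(y1-y2)| / 2
= |-19*(-8-9) + -18*(9-18) + 1*(18--8)| / 2
= 255.5

255.5


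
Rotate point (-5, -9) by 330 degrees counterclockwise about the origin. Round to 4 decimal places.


x' = -5*cos(330) - -9*sin(330) = -8.8301
y' = -5*sin(330) + -9*cos(330) = -5.2942

(-8.8301, -5.2942)


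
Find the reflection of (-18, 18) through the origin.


Reflection through origin: (x, y) -> (-x, -y)
(-18, 18) -> (18, -18)

(18, -18)


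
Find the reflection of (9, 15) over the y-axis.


Reflection across y-axis: (x, y) -> (-x, y)
(9, 15) -> (-9, 15)

(-9, 15)


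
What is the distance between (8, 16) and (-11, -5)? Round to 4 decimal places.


d = sqrt((-11-8)^2 + (-5-16)^2) = 28.3196

28.3196


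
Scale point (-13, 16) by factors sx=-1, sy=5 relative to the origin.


Scaling: (x*sx, y*sy) = (-13*-1, 16*5) = (13, 80)

(13, 80)


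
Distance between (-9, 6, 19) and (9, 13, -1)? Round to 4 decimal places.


d = sqrt((9--9)^2 + (13-6)^2 + (-1-19)^2) = 27.8029

27.8029


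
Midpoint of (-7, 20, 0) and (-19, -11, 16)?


Midpoint = ((-7+-19)/2, (20+-11)/2, (0+16)/2) = (-13, 4.5, 8)

(-13, 4.5, 8)


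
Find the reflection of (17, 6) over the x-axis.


Reflection across x-axis: (x, y) -> (x, -y)
(17, 6) -> (17, -6)

(17, -6)


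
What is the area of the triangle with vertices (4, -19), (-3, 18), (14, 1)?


Area = |x1(y2-y3) + x2(y3-y1) + x3(y1-y2)| / 2
= |4*(18-1) + -3*(1--19) + 14*(-19-18)| / 2
= 255

255


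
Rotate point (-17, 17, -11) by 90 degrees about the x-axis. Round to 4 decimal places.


x' = -17
y' = 17*cos(90) - -11*sin(90) = 11
z' = 17*sin(90) + -11*cos(90) = 17

(-17, 11, 17)


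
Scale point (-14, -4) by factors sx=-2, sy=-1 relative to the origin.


Scaling: (x*sx, y*sy) = (-14*-2, -4*-1) = (28, 4)

(28, 4)


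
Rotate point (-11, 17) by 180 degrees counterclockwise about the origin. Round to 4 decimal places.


x' = -11*cos(180) - 17*sin(180) = 11
y' = -11*sin(180) + 17*cos(180) = -17

(11, -17)


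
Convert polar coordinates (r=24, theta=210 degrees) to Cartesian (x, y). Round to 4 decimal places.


x = 24 * cos(210) = -20.7846
y = 24 * sin(210) = -12

(-20.7846, -12)


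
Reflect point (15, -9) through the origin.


Reflection through origin: (x, y) -> (-x, -y)
(15, -9) -> (-15, 9)

(-15, 9)


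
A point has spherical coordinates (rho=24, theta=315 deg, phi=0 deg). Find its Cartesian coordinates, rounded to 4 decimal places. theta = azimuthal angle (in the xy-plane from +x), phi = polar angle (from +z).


x = 24 * sin(0) * cos(315) = 0
y = 24 * sin(0) * sin(315) = 0
z = 24 * cos(0) = 24

(0, 0, 24)


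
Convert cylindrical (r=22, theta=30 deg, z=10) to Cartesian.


x = 22 * cos(30) = 19.0526
y = 22 * sin(30) = 11
z = 10

(19.0526, 11, 10)


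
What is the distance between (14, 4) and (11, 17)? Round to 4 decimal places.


d = sqrt((11-14)^2 + (17-4)^2) = 13.3417

13.3417


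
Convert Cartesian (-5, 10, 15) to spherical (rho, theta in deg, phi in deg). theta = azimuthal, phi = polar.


rho = sqrt((-5)^2 + 10^2 + 15^2) = 18.7083
theta = atan2(10, -5) = 116.5651 deg
phi = acos(15/18.7083) = 36.6992 deg

rho = 18.7083, theta = 116.5651 deg, phi = 36.6992 deg


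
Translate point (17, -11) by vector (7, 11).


Translation: (x+dx, y+dy) = (17+7, -11+11) = (24, 0)

(24, 0)


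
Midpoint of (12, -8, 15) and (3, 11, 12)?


Midpoint = ((12+3)/2, (-8+11)/2, (15+12)/2) = (7.5, 1.5, 13.5)

(7.5, 1.5, 13.5)


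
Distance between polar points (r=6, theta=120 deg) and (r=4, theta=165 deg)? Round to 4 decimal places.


d = sqrt(r1^2 + r2^2 - 2*r1*r2*cos(t2-t1))
d = sqrt(6^2 + 4^2 - 2*6*4*cos(165-120)) = 4.2496

4.2496


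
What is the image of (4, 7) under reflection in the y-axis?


Reflection across y-axis: (x, y) -> (-x, y)
(4, 7) -> (-4, 7)

(-4, 7)


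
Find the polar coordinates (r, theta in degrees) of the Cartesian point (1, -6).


r = sqrt(1^2 + (-6)^2) = 6.0828
theta = atan2(-6, 1) = 279.4623 degrees

r = 6.0828, theta = 279.4623 degrees


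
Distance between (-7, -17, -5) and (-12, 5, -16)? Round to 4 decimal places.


d = sqrt((-12--7)^2 + (5--17)^2 + (-16--5)^2) = 25.0998

25.0998


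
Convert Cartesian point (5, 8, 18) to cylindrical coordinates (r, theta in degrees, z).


r = sqrt(5^2 + 8^2) = 9.434
theta = atan2(8, 5) = 57.9946 deg
z = 18

r = 9.434, theta = 57.9946 deg, z = 18


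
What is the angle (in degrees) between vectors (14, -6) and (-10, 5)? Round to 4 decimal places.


dot = 14*-10 + -6*5 = -170
|u| = 15.2315, |v| = 11.1803
cos(angle) = -0.9983
angle = 176.6335 degrees

176.6335 degrees


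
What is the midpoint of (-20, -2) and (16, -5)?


Midpoint = ((-20+16)/2, (-2+-5)/2) = (-2, -3.5)

(-2, -3.5)


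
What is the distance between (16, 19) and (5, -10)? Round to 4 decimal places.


d = sqrt((5-16)^2 + (-10-19)^2) = 31.0161

31.0161


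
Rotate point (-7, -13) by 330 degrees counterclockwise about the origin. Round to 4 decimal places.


x' = -7*cos(330) - -13*sin(330) = -12.5622
y' = -7*sin(330) + -13*cos(330) = -7.7583

(-12.5622, -7.7583)


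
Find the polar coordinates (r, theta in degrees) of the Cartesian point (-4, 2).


r = sqrt((-4)^2 + 2^2) = 4.4721
theta = atan2(2, -4) = 153.4349 degrees

r = 4.4721, theta = 153.4349 degrees


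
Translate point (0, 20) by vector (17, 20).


Translation: (x+dx, y+dy) = (0+17, 20+20) = (17, 40)

(17, 40)


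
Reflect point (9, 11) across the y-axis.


Reflection across y-axis: (x, y) -> (-x, y)
(9, 11) -> (-9, 11)

(-9, 11)


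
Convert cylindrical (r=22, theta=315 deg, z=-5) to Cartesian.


x = 22 * cos(315) = 15.5563
y = 22 * sin(315) = -15.5563
z = -5

(15.5563, -15.5563, -5)


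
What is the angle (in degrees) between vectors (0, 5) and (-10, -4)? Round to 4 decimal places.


dot = 0*-10 + 5*-4 = -20
|u| = 5, |v| = 10.7703
cos(angle) = -0.3714
angle = 111.8014 degrees

111.8014 degrees


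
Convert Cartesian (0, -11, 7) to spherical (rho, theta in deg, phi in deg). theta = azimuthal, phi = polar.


rho = sqrt(0^2 + (-11)^2 + 7^2) = 13.0384
theta = atan2(-11, 0) = 270 deg
phi = acos(7/13.0384) = 57.5288 deg

rho = 13.0384, theta = 270 deg, phi = 57.5288 deg


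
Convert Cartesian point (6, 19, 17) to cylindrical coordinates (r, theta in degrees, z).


r = sqrt(6^2 + 19^2) = 19.9249
theta = atan2(19, 6) = 72.4744 deg
z = 17

r = 19.9249, theta = 72.4744 deg, z = 17


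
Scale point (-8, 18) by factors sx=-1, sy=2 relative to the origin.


Scaling: (x*sx, y*sy) = (-8*-1, 18*2) = (8, 36)

(8, 36)


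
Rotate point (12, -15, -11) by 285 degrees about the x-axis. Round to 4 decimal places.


x' = 12
y' = -15*cos(285) - -11*sin(285) = -14.5075
z' = -15*sin(285) + -11*cos(285) = 11.6419

(12, -14.5075, 11.6419)


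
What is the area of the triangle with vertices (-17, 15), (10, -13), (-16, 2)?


Area = |x1(y2-y3) + x2(y3-y1) + x3(y1-y2)| / 2
= |-17*(-13-2) + 10*(2-15) + -16*(15--13)| / 2
= 161.5

161.5


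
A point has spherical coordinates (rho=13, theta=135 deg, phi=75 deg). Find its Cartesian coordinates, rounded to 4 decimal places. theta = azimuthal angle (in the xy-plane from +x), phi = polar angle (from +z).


x = 13 * sin(75) * cos(135) = -8.8792
y = 13 * sin(75) * sin(135) = 8.8792
z = 13 * cos(75) = 3.3646

(-8.8792, 8.8792, 3.3646)


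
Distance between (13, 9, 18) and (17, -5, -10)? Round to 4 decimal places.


d = sqrt((17-13)^2 + (-5-9)^2 + (-10-18)^2) = 31.5595

31.5595


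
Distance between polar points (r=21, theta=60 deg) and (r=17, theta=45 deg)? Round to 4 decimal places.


d = sqrt(r1^2 + r2^2 - 2*r1*r2*cos(t2-t1))
d = sqrt(21^2 + 17^2 - 2*21*17*cos(45-60)) = 6.3505

6.3505


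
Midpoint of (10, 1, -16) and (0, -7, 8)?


Midpoint = ((10+0)/2, (1+-7)/2, (-16+8)/2) = (5, -3, -4)

(5, -3, -4)


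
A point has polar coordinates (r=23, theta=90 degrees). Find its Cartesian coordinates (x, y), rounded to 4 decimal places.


x = 23 * cos(90) = 0
y = 23 * sin(90) = 23

(0, 23)


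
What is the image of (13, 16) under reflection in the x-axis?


Reflection across x-axis: (x, y) -> (x, -y)
(13, 16) -> (13, -16)

(13, -16)


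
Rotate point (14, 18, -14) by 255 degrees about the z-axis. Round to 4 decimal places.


x' = 14*cos(255) - 18*sin(255) = 13.7632
y' = 14*sin(255) + 18*cos(255) = -18.1817
z' = -14

(13.7632, -18.1817, -14)


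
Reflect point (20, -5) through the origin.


Reflection through origin: (x, y) -> (-x, -y)
(20, -5) -> (-20, 5)

(-20, 5)


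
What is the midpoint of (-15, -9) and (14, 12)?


Midpoint = ((-15+14)/2, (-9+12)/2) = (-0.5, 1.5)

(-0.5, 1.5)


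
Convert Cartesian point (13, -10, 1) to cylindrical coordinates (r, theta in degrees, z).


r = sqrt(13^2 + (-10)^2) = 16.4012
theta = atan2(-10, 13) = 322.4314 deg
z = 1

r = 16.4012, theta = 322.4314 deg, z = 1


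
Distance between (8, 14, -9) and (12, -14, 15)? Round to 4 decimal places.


d = sqrt((12-8)^2 + (-14-14)^2 + (15--9)^2) = 37.0945

37.0945


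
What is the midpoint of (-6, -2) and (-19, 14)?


Midpoint = ((-6+-19)/2, (-2+14)/2) = (-12.5, 6)

(-12.5, 6)


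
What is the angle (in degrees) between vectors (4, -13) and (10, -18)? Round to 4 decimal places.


dot = 4*10 + -13*-18 = 274
|u| = 13.6015, |v| = 20.5913
cos(angle) = 0.9783
angle = 11.9519 degrees

11.9519 degrees


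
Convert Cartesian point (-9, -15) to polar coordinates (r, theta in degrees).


r = sqrt((-9)^2 + (-15)^2) = 17.4929
theta = atan2(-15, -9) = 239.0362 degrees

r = 17.4929, theta = 239.0362 degrees


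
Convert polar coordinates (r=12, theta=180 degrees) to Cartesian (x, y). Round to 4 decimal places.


x = 12 * cos(180) = -12
y = 12 * sin(180) = 0

(-12, 0)


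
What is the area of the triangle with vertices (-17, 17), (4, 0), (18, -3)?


Area = |x1(y2-y3) + x2(y3-y1) + x3(y1-y2)| / 2
= |-17*(0--3) + 4*(-3-17) + 18*(17-0)| / 2
= 87.5

87.5


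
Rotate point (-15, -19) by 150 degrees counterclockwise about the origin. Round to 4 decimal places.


x' = -15*cos(150) - -19*sin(150) = 22.4904
y' = -15*sin(150) + -19*cos(150) = 8.9545

(22.4904, 8.9545)


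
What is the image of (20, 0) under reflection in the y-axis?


Reflection across y-axis: (x, y) -> (-x, y)
(20, 0) -> (-20, 0)

(-20, 0)


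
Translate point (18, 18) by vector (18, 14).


Translation: (x+dx, y+dy) = (18+18, 18+14) = (36, 32)

(36, 32)


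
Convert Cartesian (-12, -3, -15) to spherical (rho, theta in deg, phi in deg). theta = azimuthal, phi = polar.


rho = sqrt((-12)^2 + (-3)^2 + (-15)^2) = 19.4422
theta = atan2(-3, -12) = 194.0362 deg
phi = acos(-15/19.4422) = 140.4903 deg

rho = 19.4422, theta = 194.0362 deg, phi = 140.4903 deg


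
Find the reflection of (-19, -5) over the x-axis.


Reflection across x-axis: (x, y) -> (x, -y)
(-19, -5) -> (-19, 5)

(-19, 5)


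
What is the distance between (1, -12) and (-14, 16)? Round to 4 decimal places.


d = sqrt((-14-1)^2 + (16--12)^2) = 31.7648

31.7648


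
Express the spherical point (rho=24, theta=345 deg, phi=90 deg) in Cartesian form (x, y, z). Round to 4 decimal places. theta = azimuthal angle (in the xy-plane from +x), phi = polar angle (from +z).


x = 24 * sin(90) * cos(345) = 23.1822
y = 24 * sin(90) * sin(345) = -6.2117
z = 24 * cos(90) = 0

(23.1822, -6.2117, 0)


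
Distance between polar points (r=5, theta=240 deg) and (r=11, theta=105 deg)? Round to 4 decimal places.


d = sqrt(r1^2 + r2^2 - 2*r1*r2*cos(t2-t1))
d = sqrt(5^2 + 11^2 - 2*5*11*cos(105-240)) = 14.9593

14.9593


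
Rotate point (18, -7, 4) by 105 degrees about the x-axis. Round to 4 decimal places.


x' = 18
y' = -7*cos(105) - 4*sin(105) = -2.052
z' = -7*sin(105) + 4*cos(105) = -7.7968

(18, -2.052, -7.7968)


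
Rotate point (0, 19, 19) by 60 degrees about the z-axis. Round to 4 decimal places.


x' = 0*cos(60) - 19*sin(60) = -16.4545
y' = 0*sin(60) + 19*cos(60) = 9.5
z' = 19

(-16.4545, 9.5, 19)


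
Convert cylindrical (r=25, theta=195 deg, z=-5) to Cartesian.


x = 25 * cos(195) = -24.1481
y = 25 * sin(195) = -6.4705
z = -5

(-24.1481, -6.4705, -5)


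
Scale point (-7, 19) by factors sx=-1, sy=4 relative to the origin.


Scaling: (x*sx, y*sy) = (-7*-1, 19*4) = (7, 76)

(7, 76)


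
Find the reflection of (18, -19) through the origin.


Reflection through origin: (x, y) -> (-x, -y)
(18, -19) -> (-18, 19)

(-18, 19)


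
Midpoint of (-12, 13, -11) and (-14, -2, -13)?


Midpoint = ((-12+-14)/2, (13+-2)/2, (-11+-13)/2) = (-13, 5.5, -12)

(-13, 5.5, -12)


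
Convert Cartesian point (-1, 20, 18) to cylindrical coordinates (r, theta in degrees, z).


r = sqrt((-1)^2 + 20^2) = 20.025
theta = atan2(20, -1) = 92.8624 deg
z = 18

r = 20.025, theta = 92.8624 deg, z = 18


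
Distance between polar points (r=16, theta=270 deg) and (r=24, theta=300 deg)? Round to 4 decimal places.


d = sqrt(r1^2 + r2^2 - 2*r1*r2*cos(t2-t1))
d = sqrt(16^2 + 24^2 - 2*16*24*cos(300-270)) = 12.9187

12.9187


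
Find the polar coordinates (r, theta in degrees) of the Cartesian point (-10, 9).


r = sqrt((-10)^2 + 9^2) = 13.4536
theta = atan2(9, -10) = 138.0128 degrees

r = 13.4536, theta = 138.0128 degrees


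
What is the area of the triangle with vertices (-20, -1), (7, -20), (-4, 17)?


Area = |x1(y2-y3) + x2(y3-y1) + x3(y1-y2)| / 2
= |-20*(-20-17) + 7*(17--1) + -4*(-1--20)| / 2
= 395

395


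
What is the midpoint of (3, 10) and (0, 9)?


Midpoint = ((3+0)/2, (10+9)/2) = (1.5, 9.5)

(1.5, 9.5)


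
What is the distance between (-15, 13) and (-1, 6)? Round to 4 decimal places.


d = sqrt((-1--15)^2 + (6-13)^2) = 15.6525

15.6525


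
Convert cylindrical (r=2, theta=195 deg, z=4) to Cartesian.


x = 2 * cos(195) = -1.9319
y = 2 * sin(195) = -0.5176
z = 4

(-1.9319, -0.5176, 4)


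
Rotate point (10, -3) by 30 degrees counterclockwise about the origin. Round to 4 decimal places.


x' = 10*cos(30) - -3*sin(30) = 10.1603
y' = 10*sin(30) + -3*cos(30) = 2.4019

(10.1603, 2.4019)


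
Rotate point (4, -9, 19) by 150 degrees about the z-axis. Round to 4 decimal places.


x' = 4*cos(150) - -9*sin(150) = 1.0359
y' = 4*sin(150) + -9*cos(150) = 9.7942
z' = 19

(1.0359, 9.7942, 19)


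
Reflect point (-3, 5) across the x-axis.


Reflection across x-axis: (x, y) -> (x, -y)
(-3, 5) -> (-3, -5)

(-3, -5)


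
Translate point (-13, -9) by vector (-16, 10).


Translation: (x+dx, y+dy) = (-13+-16, -9+10) = (-29, 1)

(-29, 1)


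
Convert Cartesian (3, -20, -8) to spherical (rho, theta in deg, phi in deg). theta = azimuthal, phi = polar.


rho = sqrt(3^2 + (-20)^2 + (-8)^2) = 21.7486
theta = atan2(-20, 3) = 278.5308 deg
phi = acos(-8/21.7486) = 111.5825 deg

rho = 21.7486, theta = 278.5308 deg, phi = 111.5825 deg


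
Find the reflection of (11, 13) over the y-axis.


Reflection across y-axis: (x, y) -> (-x, y)
(11, 13) -> (-11, 13)

(-11, 13)


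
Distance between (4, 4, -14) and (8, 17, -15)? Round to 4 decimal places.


d = sqrt((8-4)^2 + (17-4)^2 + (-15--14)^2) = 13.6382

13.6382


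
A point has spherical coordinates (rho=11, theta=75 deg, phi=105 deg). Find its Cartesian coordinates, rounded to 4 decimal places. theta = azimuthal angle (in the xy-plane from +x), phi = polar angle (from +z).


x = 11 * sin(105) * cos(75) = 2.75
y = 11 * sin(105) * sin(75) = 10.2631
z = 11 * cos(105) = -2.847

(2.75, 10.2631, -2.847)


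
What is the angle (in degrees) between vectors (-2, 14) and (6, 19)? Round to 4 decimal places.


dot = -2*6 + 14*19 = 254
|u| = 14.1421, |v| = 19.9249
cos(angle) = 0.9014
angle = 25.6557 degrees

25.6557 degrees


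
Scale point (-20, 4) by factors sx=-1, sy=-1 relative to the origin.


Scaling: (x*sx, y*sy) = (-20*-1, 4*-1) = (20, -4)

(20, -4)


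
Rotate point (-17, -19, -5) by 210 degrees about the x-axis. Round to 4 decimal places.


x' = -17
y' = -19*cos(210) - -5*sin(210) = 13.9545
z' = -19*sin(210) + -5*cos(210) = 13.8301

(-17, 13.9545, 13.8301)


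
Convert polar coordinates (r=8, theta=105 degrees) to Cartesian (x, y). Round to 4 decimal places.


x = 8 * cos(105) = -2.0706
y = 8 * sin(105) = 7.7274

(-2.0706, 7.7274)


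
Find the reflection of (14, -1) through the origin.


Reflection through origin: (x, y) -> (-x, -y)
(14, -1) -> (-14, 1)

(-14, 1)


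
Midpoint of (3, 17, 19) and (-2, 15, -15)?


Midpoint = ((3+-2)/2, (17+15)/2, (19+-15)/2) = (0.5, 16, 2)

(0.5, 16, 2)


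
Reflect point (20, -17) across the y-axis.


Reflection across y-axis: (x, y) -> (-x, y)
(20, -17) -> (-20, -17)

(-20, -17)


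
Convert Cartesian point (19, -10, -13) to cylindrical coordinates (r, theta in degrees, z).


r = sqrt(19^2 + (-10)^2) = 21.4709
theta = atan2(-10, 19) = 332.2415 deg
z = -13

r = 21.4709, theta = 332.2415 deg, z = -13


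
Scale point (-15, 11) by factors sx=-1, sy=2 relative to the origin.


Scaling: (x*sx, y*sy) = (-15*-1, 11*2) = (15, 22)

(15, 22)


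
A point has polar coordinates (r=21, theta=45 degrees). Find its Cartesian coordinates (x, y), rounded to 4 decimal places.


x = 21 * cos(45) = 14.8492
y = 21 * sin(45) = 14.8492

(14.8492, 14.8492)


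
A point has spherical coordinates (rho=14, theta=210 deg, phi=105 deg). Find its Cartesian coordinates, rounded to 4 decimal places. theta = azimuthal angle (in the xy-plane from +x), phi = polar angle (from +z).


x = 14 * sin(105) * cos(210) = -11.7112
y = 14 * sin(105) * sin(210) = -6.7615
z = 14 * cos(105) = -3.6235

(-11.7112, -6.7615, -3.6235)


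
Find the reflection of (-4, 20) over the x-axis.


Reflection across x-axis: (x, y) -> (x, -y)
(-4, 20) -> (-4, -20)

(-4, -20)


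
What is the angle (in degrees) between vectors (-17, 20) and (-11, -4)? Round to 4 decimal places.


dot = -17*-11 + 20*-4 = 107
|u| = 26.2488, |v| = 11.7047
cos(angle) = 0.3483
angle = 69.6186 degrees

69.6186 degrees


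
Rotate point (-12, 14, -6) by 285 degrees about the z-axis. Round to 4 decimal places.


x' = -12*cos(285) - 14*sin(285) = 10.4171
y' = -12*sin(285) + 14*cos(285) = 15.2146
z' = -6

(10.4171, 15.2146, -6)


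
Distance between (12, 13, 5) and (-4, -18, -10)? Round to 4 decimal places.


d = sqrt((-4-12)^2 + (-18-13)^2 + (-10-5)^2) = 37.9737

37.9737


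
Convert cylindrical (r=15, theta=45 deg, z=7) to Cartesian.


x = 15 * cos(45) = 10.6066
y = 15 * sin(45) = 10.6066
z = 7

(10.6066, 10.6066, 7)


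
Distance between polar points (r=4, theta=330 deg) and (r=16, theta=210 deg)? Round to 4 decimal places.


d = sqrt(r1^2 + r2^2 - 2*r1*r2*cos(t2-t1))
d = sqrt(4^2 + 16^2 - 2*4*16*cos(210-330)) = 18.3303

18.3303


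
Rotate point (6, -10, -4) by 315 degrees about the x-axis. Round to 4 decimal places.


x' = 6
y' = -10*cos(315) - -4*sin(315) = -9.8995
z' = -10*sin(315) + -4*cos(315) = 4.2426

(6, -9.8995, 4.2426)


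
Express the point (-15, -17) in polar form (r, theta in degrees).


r = sqrt((-15)^2 + (-17)^2) = 22.6716
theta = atan2(-17, -15) = 228.5763 degrees

r = 22.6716, theta = 228.5763 degrees


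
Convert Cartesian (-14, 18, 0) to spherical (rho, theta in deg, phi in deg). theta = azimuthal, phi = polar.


rho = sqrt((-14)^2 + 18^2 + 0^2) = 22.8035
theta = atan2(18, -14) = 127.875 deg
phi = acos(0/22.8035) = 90 deg

rho = 22.8035, theta = 127.875 deg, phi = 90 deg


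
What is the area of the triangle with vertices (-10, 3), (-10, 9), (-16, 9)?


Area = |x1(y2-y3) + x2(y3-y1) + x3(y1-y2)| / 2
= |-10*(9-9) + -10*(9-3) + -16*(3-9)| / 2
= 18

18


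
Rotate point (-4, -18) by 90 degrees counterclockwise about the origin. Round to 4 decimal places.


x' = -4*cos(90) - -18*sin(90) = 18
y' = -4*sin(90) + -18*cos(90) = -4

(18, -4)


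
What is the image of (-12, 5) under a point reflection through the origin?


Reflection through origin: (x, y) -> (-x, -y)
(-12, 5) -> (12, -5)

(12, -5)


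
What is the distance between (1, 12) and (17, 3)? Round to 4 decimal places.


d = sqrt((17-1)^2 + (3-12)^2) = 18.3576

18.3576


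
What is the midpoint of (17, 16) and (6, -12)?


Midpoint = ((17+6)/2, (16+-12)/2) = (11.5, 2)

(11.5, 2)


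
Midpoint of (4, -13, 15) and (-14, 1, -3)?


Midpoint = ((4+-14)/2, (-13+1)/2, (15+-3)/2) = (-5, -6, 6)

(-5, -6, 6)


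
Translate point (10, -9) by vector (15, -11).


Translation: (x+dx, y+dy) = (10+15, -9+-11) = (25, -20)

(25, -20)


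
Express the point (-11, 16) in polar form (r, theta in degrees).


r = sqrt((-11)^2 + 16^2) = 19.4165
theta = atan2(16, -11) = 124.5085 degrees

r = 19.4165, theta = 124.5085 degrees


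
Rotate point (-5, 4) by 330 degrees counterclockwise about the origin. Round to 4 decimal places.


x' = -5*cos(330) - 4*sin(330) = -2.3301
y' = -5*sin(330) + 4*cos(330) = 5.9641

(-2.3301, 5.9641)


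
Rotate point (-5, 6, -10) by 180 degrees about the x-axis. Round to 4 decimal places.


x' = -5
y' = 6*cos(180) - -10*sin(180) = -6
z' = 6*sin(180) + -10*cos(180) = 10

(-5, -6, 10)


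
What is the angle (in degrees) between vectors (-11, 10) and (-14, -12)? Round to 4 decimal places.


dot = -11*-14 + 10*-12 = 34
|u| = 14.8661, |v| = 18.4391
cos(angle) = 0.124
angle = 82.875 degrees

82.875 degrees


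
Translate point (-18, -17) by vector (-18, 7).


Translation: (x+dx, y+dy) = (-18+-18, -17+7) = (-36, -10)

(-36, -10)


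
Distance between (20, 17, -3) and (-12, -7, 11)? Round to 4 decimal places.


d = sqrt((-12-20)^2 + (-7-17)^2 + (11--3)^2) = 42.3792

42.3792


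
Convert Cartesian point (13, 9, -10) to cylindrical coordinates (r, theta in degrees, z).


r = sqrt(13^2 + 9^2) = 15.8114
theta = atan2(9, 13) = 34.6952 deg
z = -10

r = 15.8114, theta = 34.6952 deg, z = -10


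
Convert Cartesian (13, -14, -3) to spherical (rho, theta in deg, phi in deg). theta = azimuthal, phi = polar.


rho = sqrt(13^2 + (-14)^2 + (-3)^2) = 19.3391
theta = atan2(-14, 13) = 312.8789 deg
phi = acos(-3/19.3391) = 98.9241 deg

rho = 19.3391, theta = 312.8789 deg, phi = 98.9241 deg


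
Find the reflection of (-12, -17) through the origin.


Reflection through origin: (x, y) -> (-x, -y)
(-12, -17) -> (12, 17)

(12, 17)


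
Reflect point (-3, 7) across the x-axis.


Reflection across x-axis: (x, y) -> (x, -y)
(-3, 7) -> (-3, -7)

(-3, -7)


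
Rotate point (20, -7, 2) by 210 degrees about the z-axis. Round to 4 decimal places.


x' = 20*cos(210) - -7*sin(210) = -20.8205
y' = 20*sin(210) + -7*cos(210) = -3.9378
z' = 2

(-20.8205, -3.9378, 2)


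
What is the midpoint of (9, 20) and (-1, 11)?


Midpoint = ((9+-1)/2, (20+11)/2) = (4, 15.5)

(4, 15.5)


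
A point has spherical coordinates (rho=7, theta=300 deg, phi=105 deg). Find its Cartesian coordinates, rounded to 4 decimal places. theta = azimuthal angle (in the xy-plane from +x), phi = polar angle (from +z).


x = 7 * sin(105) * cos(300) = 3.3807
y = 7 * sin(105) * sin(300) = -5.8556
z = 7 * cos(105) = -1.8117

(3.3807, -5.8556, -1.8117)


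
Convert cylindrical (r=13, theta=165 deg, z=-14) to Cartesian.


x = 13 * cos(165) = -12.557
y = 13 * sin(165) = 3.3646
z = -14

(-12.557, 3.3646, -14)


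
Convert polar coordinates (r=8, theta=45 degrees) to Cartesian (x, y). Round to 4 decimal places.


x = 8 * cos(45) = 5.6569
y = 8 * sin(45) = 5.6569

(5.6569, 5.6569)


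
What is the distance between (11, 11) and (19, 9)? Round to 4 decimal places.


d = sqrt((19-11)^2 + (9-11)^2) = 8.2462

8.2462


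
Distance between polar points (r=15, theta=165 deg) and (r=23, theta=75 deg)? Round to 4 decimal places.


d = sqrt(r1^2 + r2^2 - 2*r1*r2*cos(t2-t1))
d = sqrt(15^2 + 23^2 - 2*15*23*cos(75-165)) = 27.4591

27.4591


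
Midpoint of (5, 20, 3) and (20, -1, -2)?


Midpoint = ((5+20)/2, (20+-1)/2, (3+-2)/2) = (12.5, 9.5, 0.5)

(12.5, 9.5, 0.5)


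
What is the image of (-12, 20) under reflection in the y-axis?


Reflection across y-axis: (x, y) -> (-x, y)
(-12, 20) -> (12, 20)

(12, 20)


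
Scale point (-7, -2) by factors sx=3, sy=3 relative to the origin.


Scaling: (x*sx, y*sy) = (-7*3, -2*3) = (-21, -6)

(-21, -6)


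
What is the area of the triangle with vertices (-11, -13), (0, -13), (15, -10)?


Area = |x1(y2-y3) + x2(y3-y1) + x3(y1-y2)| / 2
= |-11*(-13--10) + 0*(-10--13) + 15*(-13--13)| / 2
= 16.5

16.5


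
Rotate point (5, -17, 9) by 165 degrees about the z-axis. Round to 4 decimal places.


x' = 5*cos(165) - -17*sin(165) = -0.4297
y' = 5*sin(165) + -17*cos(165) = 17.7148
z' = 9

(-0.4297, 17.7148, 9)


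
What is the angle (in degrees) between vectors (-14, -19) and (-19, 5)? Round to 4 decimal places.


dot = -14*-19 + -19*5 = 171
|u| = 23.6008, |v| = 19.6469
cos(angle) = 0.3688
angle = 68.3592 degrees

68.3592 degrees


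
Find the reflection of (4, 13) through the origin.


Reflection through origin: (x, y) -> (-x, -y)
(4, 13) -> (-4, -13)

(-4, -13)


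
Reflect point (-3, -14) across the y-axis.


Reflection across y-axis: (x, y) -> (-x, y)
(-3, -14) -> (3, -14)

(3, -14)


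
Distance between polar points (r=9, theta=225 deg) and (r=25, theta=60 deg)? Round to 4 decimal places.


d = sqrt(r1^2 + r2^2 - 2*r1*r2*cos(t2-t1))
d = sqrt(9^2 + 25^2 - 2*9*25*cos(60-225)) = 33.7738

33.7738


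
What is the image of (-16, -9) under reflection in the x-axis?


Reflection across x-axis: (x, y) -> (x, -y)
(-16, -9) -> (-16, 9)

(-16, 9)


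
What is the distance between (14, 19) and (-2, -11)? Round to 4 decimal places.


d = sqrt((-2-14)^2 + (-11-19)^2) = 34

34


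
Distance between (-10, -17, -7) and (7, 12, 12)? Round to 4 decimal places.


d = sqrt((7--10)^2 + (12--17)^2 + (12--7)^2) = 38.6135

38.6135


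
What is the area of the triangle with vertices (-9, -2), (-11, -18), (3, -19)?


Area = |x1(y2-y3) + x2(y3-y1) + x3(y1-y2)| / 2
= |-9*(-18--19) + -11*(-19--2) + 3*(-2--18)| / 2
= 113

113


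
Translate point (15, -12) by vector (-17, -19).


Translation: (x+dx, y+dy) = (15+-17, -12+-19) = (-2, -31)

(-2, -31)


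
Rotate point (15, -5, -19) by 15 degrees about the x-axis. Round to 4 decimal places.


x' = 15
y' = -5*cos(15) - -19*sin(15) = 0.0879
z' = -5*sin(15) + -19*cos(15) = -19.6467

(15, 0.0879, -19.6467)


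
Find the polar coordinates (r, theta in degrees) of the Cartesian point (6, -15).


r = sqrt(6^2 + (-15)^2) = 16.1555
theta = atan2(-15, 6) = 291.8014 degrees

r = 16.1555, theta = 291.8014 degrees


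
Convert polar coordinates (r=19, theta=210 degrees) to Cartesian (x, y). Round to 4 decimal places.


x = 19 * cos(210) = -16.4545
y = 19 * sin(210) = -9.5

(-16.4545, -9.5)


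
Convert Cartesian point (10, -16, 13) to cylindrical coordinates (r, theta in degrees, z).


r = sqrt(10^2 + (-16)^2) = 18.868
theta = atan2(-16, 10) = 302.0054 deg
z = 13

r = 18.868, theta = 302.0054 deg, z = 13


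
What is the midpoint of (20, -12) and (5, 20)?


Midpoint = ((20+5)/2, (-12+20)/2) = (12.5, 4)

(12.5, 4)


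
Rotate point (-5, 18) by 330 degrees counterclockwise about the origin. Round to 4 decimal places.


x' = -5*cos(330) - 18*sin(330) = 4.6699
y' = -5*sin(330) + 18*cos(330) = 18.0885

(4.6699, 18.0885)


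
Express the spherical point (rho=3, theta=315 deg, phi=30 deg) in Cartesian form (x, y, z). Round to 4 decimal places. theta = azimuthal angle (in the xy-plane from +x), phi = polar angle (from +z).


x = 3 * sin(30) * cos(315) = 1.0607
y = 3 * sin(30) * sin(315) = -1.0607
z = 3 * cos(30) = 2.5981

(1.0607, -1.0607, 2.5981)


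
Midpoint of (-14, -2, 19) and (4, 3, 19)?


Midpoint = ((-14+4)/2, (-2+3)/2, (19+19)/2) = (-5, 0.5, 19)

(-5, 0.5, 19)


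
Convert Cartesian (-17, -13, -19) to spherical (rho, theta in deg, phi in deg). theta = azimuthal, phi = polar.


rho = sqrt((-17)^2 + (-13)^2 + (-19)^2) = 28.6182
theta = atan2(-13, -17) = 217.4054 deg
phi = acos(-19/28.6182) = 131.599 deg

rho = 28.6182, theta = 217.4054 deg, phi = 131.599 deg


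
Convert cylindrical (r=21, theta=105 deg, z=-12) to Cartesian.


x = 21 * cos(105) = -5.4352
y = 21 * sin(105) = 20.2844
z = -12

(-5.4352, 20.2844, -12)


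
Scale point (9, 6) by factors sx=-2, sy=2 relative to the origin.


Scaling: (x*sx, y*sy) = (9*-2, 6*2) = (-18, 12)

(-18, 12)


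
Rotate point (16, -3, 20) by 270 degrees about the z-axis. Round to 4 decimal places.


x' = 16*cos(270) - -3*sin(270) = -3
y' = 16*sin(270) + -3*cos(270) = -16
z' = 20

(-3, -16, 20)


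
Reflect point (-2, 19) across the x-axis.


Reflection across x-axis: (x, y) -> (x, -y)
(-2, 19) -> (-2, -19)

(-2, -19)


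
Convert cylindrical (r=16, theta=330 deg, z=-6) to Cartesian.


x = 16 * cos(330) = 13.8564
y = 16 * sin(330) = -8
z = -6

(13.8564, -8, -6)


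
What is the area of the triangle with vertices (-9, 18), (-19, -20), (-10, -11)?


Area = |x1(y2-y3) + x2(y3-y1) + x3(y1-y2)| / 2
= |-9*(-20--11) + -19*(-11-18) + -10*(18--20)| / 2
= 126

126


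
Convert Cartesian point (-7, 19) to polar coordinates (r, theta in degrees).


r = sqrt((-7)^2 + 19^2) = 20.2485
theta = atan2(19, -7) = 110.2249 degrees

r = 20.2485, theta = 110.2249 degrees


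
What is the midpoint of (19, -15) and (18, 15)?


Midpoint = ((19+18)/2, (-15+15)/2) = (18.5, 0)

(18.5, 0)


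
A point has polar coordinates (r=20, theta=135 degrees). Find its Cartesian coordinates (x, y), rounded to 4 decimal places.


x = 20 * cos(135) = -14.1421
y = 20 * sin(135) = 14.1421

(-14.1421, 14.1421)


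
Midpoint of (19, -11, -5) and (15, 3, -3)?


Midpoint = ((19+15)/2, (-11+3)/2, (-5+-3)/2) = (17, -4, -4)

(17, -4, -4)


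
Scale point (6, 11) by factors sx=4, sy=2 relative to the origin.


Scaling: (x*sx, y*sy) = (6*4, 11*2) = (24, 22)

(24, 22)


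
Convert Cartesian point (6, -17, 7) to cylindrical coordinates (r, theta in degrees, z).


r = sqrt(6^2 + (-17)^2) = 18.0278
theta = atan2(-17, 6) = 289.44 deg
z = 7

r = 18.0278, theta = 289.44 deg, z = 7


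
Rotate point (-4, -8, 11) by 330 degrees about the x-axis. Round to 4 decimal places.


x' = -4
y' = -8*cos(330) - 11*sin(330) = -1.4282
z' = -8*sin(330) + 11*cos(330) = 13.5263

(-4, -1.4282, 13.5263)


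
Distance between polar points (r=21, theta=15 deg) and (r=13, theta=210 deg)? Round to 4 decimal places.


d = sqrt(r1^2 + r2^2 - 2*r1*r2*cos(t2-t1))
d = sqrt(21^2 + 13^2 - 2*21*13*cos(210-15)) = 33.7253

33.7253


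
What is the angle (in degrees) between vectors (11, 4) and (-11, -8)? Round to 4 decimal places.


dot = 11*-11 + 4*-8 = -153
|u| = 11.7047, |v| = 13.6015
cos(angle) = -0.961
angle = 163.9557 degrees

163.9557 degrees


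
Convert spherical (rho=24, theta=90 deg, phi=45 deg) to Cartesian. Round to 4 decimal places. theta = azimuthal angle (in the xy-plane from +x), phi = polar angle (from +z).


x = 24 * sin(45) * cos(90) = 0
y = 24 * sin(45) * sin(90) = 16.9706
z = 24 * cos(45) = 16.9706

(0, 16.9706, 16.9706)


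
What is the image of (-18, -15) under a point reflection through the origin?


Reflection through origin: (x, y) -> (-x, -y)
(-18, -15) -> (18, 15)

(18, 15)


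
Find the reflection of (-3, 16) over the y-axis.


Reflection across y-axis: (x, y) -> (-x, y)
(-3, 16) -> (3, 16)

(3, 16)


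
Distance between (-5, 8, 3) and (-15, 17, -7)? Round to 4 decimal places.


d = sqrt((-15--5)^2 + (17-8)^2 + (-7-3)^2) = 16.7631

16.7631


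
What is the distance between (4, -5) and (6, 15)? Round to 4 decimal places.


d = sqrt((6-4)^2 + (15--5)^2) = 20.0998

20.0998


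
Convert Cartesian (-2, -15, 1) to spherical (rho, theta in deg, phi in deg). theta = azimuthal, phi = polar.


rho = sqrt((-2)^2 + (-15)^2 + 1^2) = 15.1658
theta = atan2(-15, -2) = 262.4054 deg
phi = acos(1/15.1658) = 86.2193 deg

rho = 15.1658, theta = 262.4054 deg, phi = 86.2193 deg


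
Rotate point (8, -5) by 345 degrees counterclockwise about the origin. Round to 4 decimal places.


x' = 8*cos(345) - -5*sin(345) = 6.4333
y' = 8*sin(345) + -5*cos(345) = -6.9002

(6.4333, -6.9002)


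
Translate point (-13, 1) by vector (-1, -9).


Translation: (x+dx, y+dy) = (-13+-1, 1+-9) = (-14, -8)

(-14, -8)


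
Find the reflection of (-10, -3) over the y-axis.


Reflection across y-axis: (x, y) -> (-x, y)
(-10, -3) -> (10, -3)

(10, -3)


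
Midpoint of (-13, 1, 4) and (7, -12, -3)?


Midpoint = ((-13+7)/2, (1+-12)/2, (4+-3)/2) = (-3, -5.5, 0.5)

(-3, -5.5, 0.5)


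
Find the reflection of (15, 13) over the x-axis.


Reflection across x-axis: (x, y) -> (x, -y)
(15, 13) -> (15, -13)

(15, -13)


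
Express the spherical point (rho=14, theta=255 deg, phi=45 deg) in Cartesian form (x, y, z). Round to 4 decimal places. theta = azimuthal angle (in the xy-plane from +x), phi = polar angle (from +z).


x = 14 * sin(45) * cos(255) = -2.5622
y = 14 * sin(45) * sin(255) = -9.5622
z = 14 * cos(45) = 9.8995

(-2.5622, -9.5622, 9.8995)


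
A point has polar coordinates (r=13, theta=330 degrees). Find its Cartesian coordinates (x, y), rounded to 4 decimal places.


x = 13 * cos(330) = 11.2583
y = 13 * sin(330) = -6.5

(11.2583, -6.5)


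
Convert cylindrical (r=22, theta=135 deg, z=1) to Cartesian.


x = 22 * cos(135) = -15.5563
y = 22 * sin(135) = 15.5563
z = 1

(-15.5563, 15.5563, 1)


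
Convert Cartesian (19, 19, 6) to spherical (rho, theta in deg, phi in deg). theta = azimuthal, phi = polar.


rho = sqrt(19^2 + 19^2 + 6^2) = 27.5318
theta = atan2(19, 19) = 45 deg
phi = acos(6/27.5318) = 77.4125 deg

rho = 27.5318, theta = 45 deg, phi = 77.4125 deg


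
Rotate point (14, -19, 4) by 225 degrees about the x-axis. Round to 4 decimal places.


x' = 14
y' = -19*cos(225) - 4*sin(225) = 16.2635
z' = -19*sin(225) + 4*cos(225) = 10.6066

(14, 16.2635, 10.6066)


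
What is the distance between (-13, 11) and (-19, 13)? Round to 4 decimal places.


d = sqrt((-19--13)^2 + (13-11)^2) = 6.3246

6.3246


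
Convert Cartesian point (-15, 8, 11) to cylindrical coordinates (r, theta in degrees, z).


r = sqrt((-15)^2 + 8^2) = 17
theta = atan2(8, -15) = 151.9275 deg
z = 11

r = 17, theta = 151.9275 deg, z = 11


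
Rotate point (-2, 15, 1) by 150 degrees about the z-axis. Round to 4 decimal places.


x' = -2*cos(150) - 15*sin(150) = -5.7679
y' = -2*sin(150) + 15*cos(150) = -13.9904
z' = 1

(-5.7679, -13.9904, 1)


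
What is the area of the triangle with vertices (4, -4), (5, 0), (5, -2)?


Area = |x1(y2-y3) + x2(y3-y1) + x3(y1-y2)| / 2
= |4*(0--2) + 5*(-2--4) + 5*(-4-0)| / 2
= 1

1


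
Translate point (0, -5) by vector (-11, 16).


Translation: (x+dx, y+dy) = (0+-11, -5+16) = (-11, 11)

(-11, 11)


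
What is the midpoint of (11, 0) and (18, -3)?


Midpoint = ((11+18)/2, (0+-3)/2) = (14.5, -1.5)

(14.5, -1.5)


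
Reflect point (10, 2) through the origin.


Reflection through origin: (x, y) -> (-x, -y)
(10, 2) -> (-10, -2)

(-10, -2)


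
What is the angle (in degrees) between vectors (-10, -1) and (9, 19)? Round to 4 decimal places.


dot = -10*9 + -1*19 = -109
|u| = 10.0499, |v| = 21.0238
cos(angle) = -0.5159
angle = 121.0568 degrees

121.0568 degrees


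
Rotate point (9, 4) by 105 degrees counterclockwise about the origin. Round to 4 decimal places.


x' = 9*cos(105) - 4*sin(105) = -6.1931
y' = 9*sin(105) + 4*cos(105) = 7.6581

(-6.1931, 7.6581)


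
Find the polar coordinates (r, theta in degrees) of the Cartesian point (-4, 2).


r = sqrt((-4)^2 + 2^2) = 4.4721
theta = atan2(2, -4) = 153.4349 degrees

r = 4.4721, theta = 153.4349 degrees


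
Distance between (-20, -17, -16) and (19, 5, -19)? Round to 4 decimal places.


d = sqrt((19--20)^2 + (5--17)^2 + (-19--16)^2) = 44.8776

44.8776


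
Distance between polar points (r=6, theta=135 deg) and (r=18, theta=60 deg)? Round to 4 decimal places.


d = sqrt(r1^2 + r2^2 - 2*r1*r2*cos(t2-t1))
d = sqrt(6^2 + 18^2 - 2*6*18*cos(60-135)) = 17.4383

17.4383


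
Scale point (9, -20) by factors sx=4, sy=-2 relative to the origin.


Scaling: (x*sx, y*sy) = (9*4, -20*-2) = (36, 40)

(36, 40)


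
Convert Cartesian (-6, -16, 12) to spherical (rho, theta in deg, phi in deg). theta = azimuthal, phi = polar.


rho = sqrt((-6)^2 + (-16)^2 + 12^2) = 20.8806
theta = atan2(-16, -6) = 249.444 deg
phi = acos(12/20.8806) = 54.9217 deg

rho = 20.8806, theta = 249.444 deg, phi = 54.9217 deg


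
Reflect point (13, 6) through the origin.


Reflection through origin: (x, y) -> (-x, -y)
(13, 6) -> (-13, -6)

(-13, -6)


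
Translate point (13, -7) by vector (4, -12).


Translation: (x+dx, y+dy) = (13+4, -7+-12) = (17, -19)

(17, -19)


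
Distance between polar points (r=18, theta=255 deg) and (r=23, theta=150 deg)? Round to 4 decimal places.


d = sqrt(r1^2 + r2^2 - 2*r1*r2*cos(t2-t1))
d = sqrt(18^2 + 23^2 - 2*18*23*cos(150-255)) = 32.6696

32.6696


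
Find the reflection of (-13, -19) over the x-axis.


Reflection across x-axis: (x, y) -> (x, -y)
(-13, -19) -> (-13, 19)

(-13, 19)


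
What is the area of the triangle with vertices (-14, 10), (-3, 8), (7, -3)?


Area = |x1(y2-y3) + x2(y3-y1) + x3(y1-y2)| / 2
= |-14*(8--3) + -3*(-3-10) + 7*(10-8)| / 2
= 50.5

50.5


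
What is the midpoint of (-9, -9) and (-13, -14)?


Midpoint = ((-9+-13)/2, (-9+-14)/2) = (-11, -11.5)

(-11, -11.5)


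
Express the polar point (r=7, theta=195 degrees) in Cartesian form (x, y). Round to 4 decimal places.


x = 7 * cos(195) = -6.7615
y = 7 * sin(195) = -1.8117

(-6.7615, -1.8117)


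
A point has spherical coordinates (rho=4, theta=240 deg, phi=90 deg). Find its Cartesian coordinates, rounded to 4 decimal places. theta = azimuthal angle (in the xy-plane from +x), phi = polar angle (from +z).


x = 4 * sin(90) * cos(240) = -2
y = 4 * sin(90) * sin(240) = -3.4641
z = 4 * cos(90) = 0

(-2, -3.4641, 0)


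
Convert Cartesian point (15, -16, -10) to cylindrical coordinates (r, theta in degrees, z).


r = sqrt(15^2 + (-16)^2) = 21.9317
theta = atan2(-16, 15) = 313.1524 deg
z = -10

r = 21.9317, theta = 313.1524 deg, z = -10
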